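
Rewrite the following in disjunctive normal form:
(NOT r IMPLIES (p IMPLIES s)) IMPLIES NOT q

(NOT r AND p AND NOT s) OR NOT q

(NOT r IMPLIES (p IMPLIES s)) IMPLIES NOT q
≡ NOT (NOT r IMPLIES (p IMPLIES s)) OR NOT q   [eliminate IMPLIES]
≡ NOT (NOT NOT r OR (p IMPLIES s)) OR NOT q   [eliminate IMPLIES]
≡ NOT (NOT NOT r OR NOT p OR s) OR NOT q   [eliminate IMPLIES]
≡ (NOT NOT NOT r AND NOT NOT p AND NOT s) OR NOT q   [De Morgan]
≡ (NOT r AND NOT NOT p AND NOT s) OR NOT q   [double negation]
≡ (NOT r AND p AND NOT s) OR NOT q   [double negation]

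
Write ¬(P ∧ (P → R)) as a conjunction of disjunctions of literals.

¬P ∨ ¬R

¬(P ∧ (P → R))
⇔ ¬(P ∧ (¬P ∨ R))   [eliminate →]
⇔ ¬P ∨ ¬(¬P ∨ R)   [De Morgan]
⇔ ¬P ∨ (¬¬P ∧ ¬R)   [De Morgan]
⇔ ¬P ∨ (P ∧ ¬R)   [double negation]
⇔ (¬P ∨ P) ∧ (¬P ∨ ¬R)   [distribute ∨ over ∧]
⇔ ¬P ∨ ¬R   [simplify]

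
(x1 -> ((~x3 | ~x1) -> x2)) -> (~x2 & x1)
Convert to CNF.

(x1 -> ((~x3 | ~x1) -> x2)) -> (~x2 & x1)
≡ ~(x1 -> ((~x3 | ~x1) -> x2)) | (~x2 & x1)
≡ ~(~x1 | ((~x3 | ~x1) -> x2)) | (~x2 & x1)
≡ ~(~x1 | ~(~x3 | ~x1) | x2) | (~x2 & x1)
≡ (~~x1 & ~~(~x3 | ~x1) & ~x2) | (~x2 & x1)
≡ (x1 & ~~(~x3 | ~x1) & ~x2) | (~x2 & x1)
≡ (x1 & (~x3 | ~x1) & ~x2) | (~x2 & x1)
≡ (x1 | ~x2) & (x1 | x1) & (~x3 | ~x1 | ~x2) & (~x3 | ~x1 | x1) & (~x2 | ~x2) & (~x2 | x1)
≡ x1 & ~x2

x1 & ~x2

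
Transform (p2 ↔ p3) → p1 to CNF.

(p2 ↔ p3) → p1
≡ ¬(p2 ↔ p3) ∨ p1   (eliminate →)
≡ ¬((p2 → p3) ∧ (p3 → p2)) ∨ p1   (eliminate ↔)
≡ ¬((¬p2 ∨ p3) ∧ (p3 → p2)) ∨ p1   (eliminate →)
≡ ¬((¬p2 ∨ p3) ∧ (¬p3 ∨ p2)) ∨ p1   (eliminate →)
≡ ¬(¬p2 ∨ p3) ∨ ¬(¬p3 ∨ p2) ∨ p1   (De Morgan)
≡ (¬¬p2 ∧ ¬p3) ∨ ¬(¬p3 ∨ p2) ∨ p1   (De Morgan)
≡ (p2 ∧ ¬p3) ∨ ¬(¬p3 ∨ p2) ∨ p1   (double negation)
≡ (p2 ∧ ¬p3) ∨ (¬¬p3 ∧ ¬p2) ∨ p1   (De Morgan)
≡ (p2 ∧ ¬p3) ∨ (p3 ∧ ¬p2) ∨ p1   (double negation)
≡ (p2 ∨ p3 ∨ p1) ∧ (p2 ∨ ¬p2 ∨ p1) ∧ (¬p3 ∨ p3 ∨ p1) ∧ (¬p3 ∨ ¬p2 ∨ p1)   (distribute ∨ over ∧)
≡ (p2 ∨ p3 ∨ p1) ∧ (¬p3 ∨ ¬p2 ∨ p1)   (simplify)

(p2 ∨ p3 ∨ p1) ∧ (¬p3 ∨ ¬p2 ∨ p1)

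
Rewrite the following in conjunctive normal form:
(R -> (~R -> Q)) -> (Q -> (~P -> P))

(R -> (~R -> Q)) -> (Q -> (~P -> P))
⇔ ~(R -> (~R -> Q)) | (Q -> (~P -> P))   (eliminate ->)
⇔ ~(~R | (~R -> Q)) | (Q -> (~P -> P))   (eliminate ->)
⇔ ~(~R | ~~R | Q) | (Q -> (~P -> P))   (eliminate ->)
⇔ ~(~R | ~~R | Q) | ~Q | (~P -> P)   (eliminate ->)
⇔ ~(~R | ~~R | Q) | ~Q | ~~P | P   (eliminate ->)
⇔ (~~R & ~~~R & ~Q) | ~Q | ~~P | P   (De Morgan)
⇔ (R & ~~~R & ~Q) | ~Q | ~~P | P   (double negation)
⇔ (R & ~R & ~Q) | ~Q | ~~P | P   (double negation)
⇔ (R & ~R & ~Q) | ~Q | P | P   (double negation)
⇔ (R | ~Q | P | P) & (~R | ~Q | P | P) & (~Q | ~Q | P | P)   (distribute | over &)
⇔ ~Q | P   (simplify)

~Q | P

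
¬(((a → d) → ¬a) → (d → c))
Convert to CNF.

(¬d ∨ ¬a) ∧ d ∧ ¬c

¬(((a → d) → ¬a) → (d → c))
= ¬(¬((a → d) → ¬a) ∨ (d → c))   [eliminate →]
= ¬(¬(¬(a → d) ∨ ¬a) ∨ (d → c))   [eliminate →]
= ¬(¬(¬(¬a ∨ d) ∨ ¬a) ∨ (d → c))   [eliminate →]
= ¬(¬(¬(¬a ∨ d) ∨ ¬a) ∨ ¬d ∨ c)   [eliminate →]
= ¬¬(¬(¬a ∨ d) ∨ ¬a) ∧ ¬¬d ∧ ¬c   [De Morgan]
= (¬(¬a ∨ d) ∨ ¬a) ∧ ¬¬d ∧ ¬c   [double negation]
= ((¬¬a ∧ ¬d) ∨ ¬a) ∧ ¬¬d ∧ ¬c   [De Morgan]
= ((a ∧ ¬d) ∨ ¬a) ∧ ¬¬d ∧ ¬c   [double negation]
= ((a ∧ ¬d) ∨ ¬a) ∧ d ∧ ¬c   [double negation]
= (a ∨ ¬a) ∧ (¬d ∨ ¬a) ∧ d ∧ ¬c   [distribute ∨ over ∧]
= (¬d ∨ ¬a) ∧ d ∧ ¬c   [simplify]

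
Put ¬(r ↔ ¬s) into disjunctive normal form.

(r ∧ s) ∨ (¬s ∧ ¬r)

¬(r ↔ ¬s)
≡ ¬((r → ¬s) ∧ (¬s → r))   — eliminate ↔
≡ ¬((¬r ∨ ¬s) ∧ (¬s → r))   — eliminate →
≡ ¬((¬r ∨ ¬s) ∧ (¬¬s ∨ r))   — eliminate →
≡ ¬(¬r ∨ ¬s) ∨ ¬(¬¬s ∨ r)   — De Morgan
≡ (¬¬r ∧ ¬¬s) ∨ ¬(¬¬s ∨ r)   — De Morgan
≡ (r ∧ ¬¬s) ∨ ¬(¬¬s ∨ r)   — double negation
≡ (r ∧ s) ∨ ¬(¬¬s ∨ r)   — double negation
≡ (r ∧ s) ∨ (¬¬¬s ∧ ¬r)   — De Morgan
≡ (r ∧ s) ∨ (¬s ∧ ¬r)   — double negation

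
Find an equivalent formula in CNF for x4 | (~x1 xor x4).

x4 | ~x1

x4 | (~x1 xor x4)
⇔ x4 | ((~x1 | x4) & ~(~x1 & x4))   [expand xor]
⇔ x4 | ((~x1 | x4) & (~~x1 | ~x4))   [De Morgan]
⇔ x4 | ((~x1 | x4) & (x1 | ~x4))   [double negation]
⇔ (x4 | ~x1 | x4) & (x4 | x1 | ~x4)   [distribute | over &]
⇔ x4 | ~x1   [simplify]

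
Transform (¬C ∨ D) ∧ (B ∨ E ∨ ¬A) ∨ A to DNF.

(¬C ∨ D) ∧ (B ∨ E ∨ ¬A) ∨ A
≡ ¬C ∧ B ∨ ¬C ∧ E ∨ ¬C ∧ ¬A ∨ D ∧ B ∨ D ∧ E ∨ D ∧ ¬A ∨ A   [distribute ∧ over ∨]

¬C ∧ B ∨ ¬C ∧ E ∨ ¬C ∧ ¬A ∨ D ∧ B ∨ D ∧ E ∨ D ∧ ¬A ∨ A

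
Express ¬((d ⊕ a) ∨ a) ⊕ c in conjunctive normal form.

¬((d ⊕ a) ∨ a) ⊕ c
⇔ (¬((d ⊕ a) ∨ a) ∨ c) ∧ ¬(¬((d ⊕ a) ∨ a) ∧ c)   [expand ⊕]
⇔ (¬(((d ∨ a) ∧ ¬(d ∧ a)) ∨ a) ∨ c) ∧ ¬(¬((d ⊕ a) ∨ a) ∧ c)   [expand ⊕]
⇔ (¬(((d ∨ a) ∧ ¬(d ∧ a)) ∨ a) ∨ c) ∧ ¬(¬(((d ∨ a) ∧ ¬(d ∧ a)) ∨ a) ∧ c)   [expand ⊕]
⇔ ((¬((d ∨ a) ∧ ¬(d ∧ a)) ∧ ¬a) ∨ c) ∧ ¬(¬(((d ∨ a) ∧ ¬(d ∧ a)) ∨ a) ∧ c)   [De Morgan]
⇔ (((¬(d ∨ a) ∨ ¬¬(d ∧ a)) ∧ ¬a) ∨ c) ∧ ¬(¬(((d ∨ a) ∧ ¬(d ∧ a)) ∨ a) ∧ c)   [De Morgan]
⇔ ((((¬d ∧ ¬a) ∨ ¬¬(d ∧ a)) ∧ ¬a) ∨ c) ∧ ¬(¬(((d ∨ a) ∧ ¬(d ∧ a)) ∨ a) ∧ c)   [De Morgan]
⇔ ((((¬d ∧ ¬a) ∨ (d ∧ a)) ∧ ¬a) ∨ c) ∧ ¬(¬(((d ∨ a) ∧ ¬(d ∧ a)) ∨ a) ∧ c)   [double negation]
⇔ ((((¬d ∧ ¬a) ∨ (d ∧ a)) ∧ ¬a) ∨ c) ∧ (¬¬(((d ∨ a) ∧ ¬(d ∧ a)) ∨ a) ∨ ¬c)   [De Morgan]
⇔ ((((¬d ∧ ¬a) ∨ (d ∧ a)) ∧ ¬a) ∨ c) ∧ (((d ∨ a) ∧ ¬(d ∧ a)) ∨ a ∨ ¬c)   [double negation]
⇔ ((((¬d ∧ ¬a) ∨ (d ∧ a)) ∧ ¬a) ∨ c) ∧ (((d ∨ a) ∧ (¬d ∨ ¬a)) ∨ a ∨ ¬c)   [De Morgan]
⇔ (¬d ∨ d ∨ c) ∧ (¬d ∨ a ∨ c) ∧ (¬a ∨ d ∨ c) ∧ (¬a ∨ a ∨ c) ∧ (¬a ∨ c) ∧ (d ∨ a ∨ a ∨ ¬c) ∧ (¬d ∨ ¬a ∨ a ∨ ¬c)   [distribute ∨ over ∧]
⇔ (¬d ∨ a ∨ c) ∧ (¬a ∨ c) ∧ (d ∨ a ∨ ¬c)   [simplify]

(¬d ∨ a ∨ c) ∧ (¬a ∨ c) ∧ (d ∨ a ∨ ¬c)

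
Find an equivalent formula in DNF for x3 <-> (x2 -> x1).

x3 <-> (x2 -> x1)
= (x3 -> (x2 -> x1)) & ((x2 -> x1) -> x3)   — eliminate <->
= (~x3 | (x2 -> x1)) & ((x2 -> x1) -> x3)   — eliminate ->
= (~x3 | ~x2 | x1) & ((x2 -> x1) -> x3)   — eliminate ->
= (~x3 | ~x2 | x1) & (~(x2 -> x1) | x3)   — eliminate ->
= (~x3 | ~x2 | x1) & (~(~x2 | x1) | x3)   — eliminate ->
= (~x3 | ~x2 | x1) & ((~~x2 & ~x1) | x3)   — De Morgan
= (~x3 | ~x2 | x1) & ((x2 & ~x1) | x3)   — double negation
= (~x3 & x2 & ~x1) | (~x3 & x3) | (~x2 & x2 & ~x1) | (~x2 & x3) | (x1 & x2 & ~x1) | (x1 & x3)   — distribute & over |
= (~x3 & x2 & ~x1) | (~x2 & x3) | (x1 & x3)   — simplify

(~x3 & x2 & ~x1) | (~x2 & x3) | (x1 & x3)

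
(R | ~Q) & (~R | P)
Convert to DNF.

(R | ~Q) & (~R | P)
= (R & ~R) | (R & P) | (~Q & ~R) | (~Q & P)   (distribute & over |)
= (R & P) | (~Q & ~R) | (~Q & P)   (simplify)

(R & P) | (~Q & ~R) | (~Q & P)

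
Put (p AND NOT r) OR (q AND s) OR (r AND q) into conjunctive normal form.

(p OR q) AND (p OR s OR r) AND (NOT r OR q)

(p AND NOT r) OR (q AND s) OR (r AND q)
≡ (p OR q OR r) AND (p OR q OR q) AND (p OR s OR r) AND (p OR s OR q) AND (NOT r OR q OR r) AND (NOT r OR q OR q) AND (NOT r OR s OR r) AND (NOT r OR s OR q)   — distribute OR over AND
≡ (p OR q) AND (p OR s OR r) AND (NOT r OR q)   — simplify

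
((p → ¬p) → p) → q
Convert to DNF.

¬p ∨ q

((p → ¬p) → p) → q
≡ ¬((p → ¬p) → p) ∨ q   [eliminate →]
≡ ¬(¬(p → ¬p) ∨ p) ∨ q   [eliminate →]
≡ ¬(¬(¬p ∨ ¬p) ∨ p) ∨ q   [eliminate →]
≡ (¬¬(¬p ∨ ¬p) ∧ ¬p) ∨ q   [De Morgan]
≡ ((¬p ∨ ¬p) ∧ ¬p) ∨ q   [double negation]
≡ (¬p ∧ ¬p) ∨ (¬p ∧ ¬p) ∨ q   [distribute ∧ over ∨]
≡ ¬p ∨ q   [simplify]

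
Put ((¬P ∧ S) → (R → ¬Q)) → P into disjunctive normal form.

((¬P ∧ S) → (R → ¬Q)) → P
⇔ ¬((¬P ∧ S) → (R → ¬Q)) ∨ P   — eliminate →
⇔ ¬(¬(¬P ∧ S) ∨ (R → ¬Q)) ∨ P   — eliminate →
⇔ ¬(¬(¬P ∧ S) ∨ ¬R ∨ ¬Q) ∨ P   — eliminate →
⇔ (¬¬(¬P ∧ S) ∧ ¬¬R ∧ ¬¬Q) ∨ P   — De Morgan
⇔ (¬P ∧ S ∧ ¬¬R ∧ ¬¬Q) ∨ P   — double negation
⇔ (¬P ∧ S ∧ R ∧ ¬¬Q) ∨ P   — double negation
⇔ (¬P ∧ S ∧ R ∧ Q) ∨ P   — double negation

(¬P ∧ S ∧ R ∧ Q) ∨ P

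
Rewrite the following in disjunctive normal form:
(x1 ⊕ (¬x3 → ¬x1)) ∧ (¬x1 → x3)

(x1 ∧ ¬x3) ∨ (¬x1 ∧ x3)

(x1 ⊕ (¬x3 → ¬x1)) ∧ (¬x1 → x3)
= ((x1 ∧ ¬(¬x3 → ¬x1)) ∨ (¬x1 ∧ (¬x3 → ¬x1))) ∧ (¬x1 → x3)   — expand ⊕
= ((x1 ∧ ¬(¬¬x3 ∨ ¬x1)) ∨ (¬x1 ∧ (¬x3 → ¬x1))) ∧ (¬x1 → x3)   — eliminate →
= ((x1 ∧ ¬(¬¬x3 ∨ ¬x1)) ∨ (¬x1 ∧ (¬¬x3 ∨ ¬x1))) ∧ (¬x1 → x3)   — eliminate →
= ((x1 ∧ ¬(¬¬x3 ∨ ¬x1)) ∨ (¬x1 ∧ (¬¬x3 ∨ ¬x1))) ∧ (¬¬x1 ∨ x3)   — eliminate →
= ((x1 ∧ ¬¬¬x3 ∧ ¬¬x1) ∨ (¬x1 ∧ (¬¬x3 ∨ ¬x1))) ∧ (¬¬x1 ∨ x3)   — De Morgan
= ((x1 ∧ ¬x3 ∧ ¬¬x1) ∨ (¬x1 ∧ (¬¬x3 ∨ ¬x1))) ∧ (¬¬x1 ∨ x3)   — double negation
= ((x1 ∧ ¬x3 ∧ x1) ∨ (¬x1 ∧ (¬¬x3 ∨ ¬x1))) ∧ (¬¬x1 ∨ x3)   — double negation
= ((x1 ∧ ¬x3 ∧ x1) ∨ (¬x1 ∧ (x3 ∨ ¬x1))) ∧ (¬¬x1 ∨ x3)   — double negation
= ((x1 ∧ ¬x3 ∧ x1) ∨ (¬x1 ∧ (x3 ∨ ¬x1))) ∧ (x1 ∨ x3)   — double negation
= (x1 ∧ ¬x3 ∧ x1 ∧ x1) ∨ (x1 ∧ ¬x3 ∧ x1 ∧ x3) ∨ (¬x1 ∧ x3 ∧ x1) ∨ (¬x1 ∧ x3 ∧ x3) ∨ (¬x1 ∧ ¬x1 ∧ x1) ∨ (¬x1 ∧ ¬x1 ∧ x3)   — distribute ∧ over ∨
= (x1 ∧ ¬x3) ∨ (¬x1 ∧ x3)   — simplify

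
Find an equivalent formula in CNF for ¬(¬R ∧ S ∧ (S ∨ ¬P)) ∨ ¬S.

R ∨ ¬S

¬(¬R ∧ S ∧ (S ∨ ¬P)) ∨ ¬S
≡ ¬¬R ∨ ¬S ∨ ¬(S ∨ ¬P) ∨ ¬S   [De Morgan]
≡ R ∨ ¬S ∨ ¬(S ∨ ¬P) ∨ ¬S   [double negation]
≡ R ∨ ¬S ∨ (¬S ∧ ¬¬P) ∨ ¬S   [De Morgan]
≡ R ∨ ¬S ∨ (¬S ∧ P) ∨ ¬S   [double negation]
≡ (R ∨ ¬S ∨ ¬S ∨ ¬S) ∧ (R ∨ ¬S ∨ P ∨ ¬S)   [distribute ∨ over ∧]
≡ R ∨ ¬S   [simplify]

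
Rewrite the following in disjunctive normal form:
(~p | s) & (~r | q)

(~p | s) & (~r | q)
= (~p & ~r) | (~p & q) | (s & ~r) | (s & q)

(~p & ~r) | (~p & q) | (s & ~r) | (s & q)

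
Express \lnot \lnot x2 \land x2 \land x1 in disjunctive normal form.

\lnot \lnot x2 \land x2 \land x1
= x2 \land x2 \land x1
= x2 \land x1

x2 \land x1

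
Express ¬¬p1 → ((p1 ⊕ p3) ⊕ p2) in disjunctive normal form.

¬p1 ∨ (p1 ∧ ¬p3 ∧ ¬p2) ∨ (p3 ∧ p1 ∧ p2)

¬¬p1 → ((p1 ⊕ p3) ⊕ p2)
⇔ ¬¬¬p1 ∨ ((p1 ⊕ p3) ⊕ p2)   [eliminate →]
⇔ ¬¬¬p1 ∨ ((p1 ⊕ p3) ∧ ¬p2) ∨ (¬(p1 ⊕ p3) ∧ p2)   [expand ⊕]
⇔ ¬¬¬p1 ∨ (((p1 ∧ ¬p3) ∨ (¬p1 ∧ p3)) ∧ ¬p2) ∨ (¬(p1 ⊕ p3) ∧ p2)   [expand ⊕]
⇔ ¬¬¬p1 ∨ (((p1 ∧ ¬p3) ∨ (¬p1 ∧ p3)) ∧ ¬p2) ∨ (¬((p1 ∧ ¬p3) ∨ (¬p1 ∧ p3)) ∧ p2)   [expand ⊕]
⇔ ¬p1 ∨ (((p1 ∧ ¬p3) ∨ (¬p1 ∧ p3)) ∧ ¬p2) ∨ (¬((p1 ∧ ¬p3) ∨ (¬p1 ∧ p3)) ∧ p2)   [double negation]
⇔ ¬p1 ∨ (((p1 ∧ ¬p3) ∨ (¬p1 ∧ p3)) ∧ ¬p2) ∨ (¬(p1 ∧ ¬p3) ∧ ¬(¬p1 ∧ p3) ∧ p2)   [De Morgan]
⇔ ¬p1 ∨ (((p1 ∧ ¬p3) ∨ (¬p1 ∧ p3)) ∧ ¬p2) ∨ ((¬p1 ∨ ¬¬p3) ∧ ¬(¬p1 ∧ p3) ∧ p2)   [De Morgan]
⇔ ¬p1 ∨ (((p1 ∧ ¬p3) ∨ (¬p1 ∧ p3)) ∧ ¬p2) ∨ ((¬p1 ∨ p3) ∧ ¬(¬p1 ∧ p3) ∧ p2)   [double negation]
⇔ ¬p1 ∨ (((p1 ∧ ¬p3) ∨ (¬p1 ∧ p3)) ∧ ¬p2) ∨ ((¬p1 ∨ p3) ∧ (¬¬p1 ∨ ¬p3) ∧ p2)   [De Morgan]
⇔ ¬p1 ∨ (((p1 ∧ ¬p3) ∨ (¬p1 ∧ p3)) ∧ ¬p2) ∨ ((¬p1 ∨ p3) ∧ (p1 ∨ ¬p3) ∧ p2)   [double negation]
⇔ ¬p1 ∨ (p1 ∧ ¬p3 ∧ ¬p2) ∨ (¬p1 ∧ p3 ∧ ¬p2) ∨ (¬p1 ∧ p1 ∧ p2) ∨ (¬p1 ∧ ¬p3 ∧ p2) ∨ (p3 ∧ p1 ∧ p2) ∨ (p3 ∧ ¬p3 ∧ p2)   [distribute ∧ over ∨]
⇔ ¬p1 ∨ (p1 ∧ ¬p3 ∧ ¬p2) ∨ (p3 ∧ p1 ∧ p2)   [simplify]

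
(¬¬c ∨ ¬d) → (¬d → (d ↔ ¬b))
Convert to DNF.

d ∨ (¬d ∧ b)

(¬¬c ∨ ¬d) → (¬d → (d ↔ ¬b))
≡ ¬(¬¬c ∨ ¬d) ∨ (¬d → (d ↔ ¬b))   (eliminate →)
≡ ¬(¬¬c ∨ ¬d) ∨ ¬¬d ∨ (d ↔ ¬b)   (eliminate →)
≡ ¬(¬¬c ∨ ¬d) ∨ ¬¬d ∨ ((d → ¬b) ∧ (¬b → d))   (eliminate ↔)
≡ ¬(¬¬c ∨ ¬d) ∨ ¬¬d ∨ ((¬d ∨ ¬b) ∧ (¬b → d))   (eliminate →)
≡ ¬(¬¬c ∨ ¬d) ∨ ¬¬d ∨ ((¬d ∨ ¬b) ∧ (¬¬b ∨ d))   (eliminate →)
≡ (¬¬¬c ∧ ¬¬d) ∨ ¬¬d ∨ ((¬d ∨ ¬b) ∧ (¬¬b ∨ d))   (De Morgan)
≡ (¬c ∧ ¬¬d) ∨ ¬¬d ∨ ((¬d ∨ ¬b) ∧ (¬¬b ∨ d))   (double negation)
≡ (¬c ∧ d) ∨ ¬¬d ∨ ((¬d ∨ ¬b) ∧ (¬¬b ∨ d))   (double negation)
≡ (¬c ∧ d) ∨ d ∨ ((¬d ∨ ¬b) ∧ (¬¬b ∨ d))   (double negation)
≡ (¬c ∧ d) ∨ d ∨ ((¬d ∨ ¬b) ∧ (b ∨ d))   (double negation)
≡ (¬c ∧ d) ∨ d ∨ (¬d ∧ b) ∨ (¬d ∧ d) ∨ (¬b ∧ b) ∨ (¬b ∧ d)   (distribute ∧ over ∨)
≡ d ∨ (¬d ∧ b)   (simplify)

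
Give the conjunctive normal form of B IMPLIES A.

B IMPLIES A
= NOT B OR A   [eliminate IMPLIES]

NOT B OR A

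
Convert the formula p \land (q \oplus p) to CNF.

p \land (\lnot q \lor \lnot p)

p \land (q \oplus p)
= p \land (q \lor p) \land \lnot (q \land p)   [expand \oplus]
= p \land (q \lor p) \land (\lnot q \lor \lnot p)   [De Morgan]
= p \land (\lnot q \lor \lnot p)   [simplify]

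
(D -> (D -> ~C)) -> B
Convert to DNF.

(D -> (D -> ~C)) -> B
≡ ~(D -> (D -> ~C)) | B   (eliminate ->)
≡ ~(~D | (D -> ~C)) | B   (eliminate ->)
≡ ~(~D | ~D | ~C) | B   (eliminate ->)
≡ (~~D & ~~D & ~~C) | B   (De Morgan)
≡ (D & ~~D & ~~C) | B   (double negation)
≡ (D & D & ~~C) | B   (double negation)
≡ (D & D & C) | B   (double negation)
≡ (D & C) | B   (simplify)

(D & C) | B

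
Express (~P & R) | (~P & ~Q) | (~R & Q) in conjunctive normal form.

(~P | ~R) & (~P | Q)

(~P & R) | (~P & ~Q) | (~R & Q)
≡ (~P | ~P | ~R) & (~P | ~P | Q) & (~P | ~Q | ~R) & (~P | ~Q | Q) & (R | ~P | ~R) & (R | ~P | Q) & (R | ~Q | ~R) & (R | ~Q | Q)   [distribute | over &]
≡ (~P | ~R) & (~P | Q)   [simplify]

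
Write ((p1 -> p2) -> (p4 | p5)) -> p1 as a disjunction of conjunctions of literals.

((p1 -> p2) -> (p4 | p5)) -> p1
≡ ~((p1 -> p2) -> (p4 | p5)) | p1   — eliminate ->
≡ ~(~(p1 -> p2) | p4 | p5) | p1   — eliminate ->
≡ ~(~(~p1 | p2) | p4 | p5) | p1   — eliminate ->
≡ (~~(~p1 | p2) & ~p4 & ~p5) | p1   — De Morgan
≡ ((~p1 | p2) & ~p4 & ~p5) | p1   — double negation
≡ (~p1 & ~p4 & ~p5) | (p2 & ~p4 & ~p5) | p1   — distribute & over |

(~p1 & ~p4 & ~p5) | (p2 & ~p4 & ~p5) | p1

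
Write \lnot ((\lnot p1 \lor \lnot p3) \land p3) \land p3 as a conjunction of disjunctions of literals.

\lnot ((\lnot p1 \lor \lnot p3) \land p3) \land p3
≡ (\lnot (\lnot p1 \lor \lnot p3) \lor \lnot p3) \land p3   [De Morgan]
≡ ((\lnot \lnot p1 \land \lnot \lnot p3) \lor \lnot p3) \land p3   [De Morgan]
≡ ((p1 \land \lnot \lnot p3) \lor \lnot p3) \land p3   [double negation]
≡ ((p1 \land p3) \lor \lnot p3) \land p3   [double negation]
≡ (p1 \lor \lnot p3) \land (p3 \lor \lnot p3) \land p3   [distribute \lor over \land]
≡ (p1 \lor \lnot p3) \land p3   [simplify]

(p1 \lor \lnot p3) \land p3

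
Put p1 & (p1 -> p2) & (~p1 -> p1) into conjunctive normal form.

p1 & (p1 -> p2) & (~p1 -> p1)
⇔ p1 & (~p1 | p2) & (~p1 -> p1)   (eliminate ->)
⇔ p1 & (~p1 | p2) & (~~p1 | p1)   (eliminate ->)
⇔ p1 & (~p1 | p2) & (p1 | p1)   (double negation)
⇔ p1 & (~p1 | p2)   (simplify)

p1 & (~p1 | p2)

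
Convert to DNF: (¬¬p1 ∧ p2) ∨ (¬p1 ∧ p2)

(¬¬p1 ∧ p2) ∨ (¬p1 ∧ p2)
≡ (p1 ∧ p2) ∨ (¬p1 ∧ p2)   (double negation)

(p1 ∧ p2) ∨ (¬p1 ∧ p2)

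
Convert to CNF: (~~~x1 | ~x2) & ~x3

(~x1 | ~x2) & ~x3

(~~~x1 | ~x2) & ~x3
= (~x1 | ~x2) & ~x3   — double negation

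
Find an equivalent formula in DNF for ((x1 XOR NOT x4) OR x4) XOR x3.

(NOT x1 AND NOT x4 AND NOT x3) OR (x4 AND NOT x3) OR (NOT x4 AND x1 AND x3)

((x1 XOR NOT x4) OR x4) XOR x3
≡ (((x1 XOR NOT x4) OR x4) AND NOT x3) OR (NOT ((x1 XOR NOT x4) OR x4) AND x3)
≡ (((x1 AND NOT NOT x4) OR (NOT x1 AND NOT x4) OR x4) AND NOT x3) OR (NOT ((x1 XOR NOT x4) OR x4) AND x3)
≡ (((x1 AND NOT NOT x4) OR (NOT x1 AND NOT x4) OR x4) AND NOT x3) OR (NOT ((x1 AND NOT NOT x4) OR (NOT x1 AND NOT x4) OR x4) AND x3)
≡ (((x1 AND x4) OR (NOT x1 AND NOT x4) OR x4) AND NOT x3) OR (NOT ((x1 AND NOT NOT x4) OR (NOT x1 AND NOT x4) OR x4) AND x3)
≡ (((x1 AND x4) OR (NOT x1 AND NOT x4) OR x4) AND NOT x3) OR (NOT (x1 AND NOT NOT x4) AND NOT (NOT x1 AND NOT x4) AND NOT x4 AND x3)
≡ (((x1 AND x4) OR (NOT x1 AND NOT x4) OR x4) AND NOT x3) OR ((NOT x1 OR NOT NOT NOT x4) AND NOT (NOT x1 AND NOT x4) AND NOT x4 AND x3)
≡ (((x1 AND x4) OR (NOT x1 AND NOT x4) OR x4) AND NOT x3) OR ((NOT x1 OR NOT x4) AND NOT (NOT x1 AND NOT x4) AND NOT x4 AND x3)
≡ (((x1 AND x4) OR (NOT x1 AND NOT x4) OR x4) AND NOT x3) OR ((NOT x1 OR NOT x4) AND (NOT NOT x1 OR NOT NOT x4) AND NOT x4 AND x3)
≡ (((x1 AND x4) OR (NOT x1 AND NOT x4) OR x4) AND NOT x3) OR ((NOT x1 OR NOT x4) AND (x1 OR NOT NOT x4) AND NOT x4 AND x3)
≡ (((x1 AND x4) OR (NOT x1 AND NOT x4) OR x4) AND NOT x3) OR ((NOT x1 OR NOT x4) AND (x1 OR x4) AND NOT x4 AND x3)
≡ (x1 AND x4 AND NOT x3) OR (NOT x1 AND NOT x4 AND NOT x3) OR (x4 AND NOT x3) OR (NOT x1 AND x1 AND NOT x4 AND x3) OR (NOT x1 AND x4 AND NOT x4 AND x3) OR (NOT x4 AND x1 AND NOT x4 AND x3) OR (NOT x4 AND x4 AND NOT x4 AND x3)
≡ (NOT x1 AND NOT x4 AND NOT x3) OR (x4 AND NOT x3) OR (NOT x4 AND x1 AND x3)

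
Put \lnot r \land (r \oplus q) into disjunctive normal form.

\lnot r \land q

\lnot r \land (r \oplus q)
⇔ \lnot r \land ((r \land \lnot q) \lor (\lnot r \land q))   [expand \oplus]
⇔ (\lnot r \land r \land \lnot q) \lor (\lnot r \land \lnot r \land q)   [distribute \land over \lor]
⇔ \lnot r \land q   [simplify]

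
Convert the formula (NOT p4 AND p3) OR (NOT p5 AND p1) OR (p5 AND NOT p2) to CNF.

(NOT p4 OR NOT p5 OR NOT p2) AND (NOT p4 OR p1 OR p5) AND (NOT p4 OR p1 OR NOT p2) AND (p3 OR NOT p5 OR NOT p2) AND (p3 OR p1 OR p5) AND (p3 OR p1 OR NOT p2)

(NOT p4 AND p3) OR (NOT p5 AND p1) OR (p5 AND NOT p2)
⇔ (NOT p4 OR NOT p5 OR p5) AND (NOT p4 OR NOT p5 OR NOT p2) AND (NOT p4 OR p1 OR p5) AND (NOT p4 OR p1 OR NOT p2) AND (p3 OR NOT p5 OR p5) AND (p3 OR NOT p5 OR NOT p2) AND (p3 OR p1 OR p5) AND (p3 OR p1 OR NOT p2)   [distribute OR over AND]
⇔ (NOT p4 OR NOT p5 OR NOT p2) AND (NOT p4 OR p1 OR p5) AND (NOT p4 OR p1 OR NOT p2) AND (p3 OR NOT p5 OR NOT p2) AND (p3 OR p1 OR p5) AND (p3 OR p1 OR NOT p2)   [simplify]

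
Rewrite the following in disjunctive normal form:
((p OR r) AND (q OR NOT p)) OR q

((p OR r) AND (q OR NOT p)) OR q
= (p AND q) OR (p AND NOT p) OR (r AND q) OR (r AND NOT p) OR q   (distribute AND over OR)
= (r AND NOT p) OR q   (simplify)

(r AND NOT p) OR q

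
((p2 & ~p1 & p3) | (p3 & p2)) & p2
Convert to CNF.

p2 & p3

((p2 & ~p1 & p3) | (p3 & p2)) & p2
≡ (p2 | p3) & (p2 | p2) & (~p1 | p3) & (~p1 | p2) & (p3 | p3) & (p3 | p2) & p2   (distribute | over &)
≡ p2 & p3   (simplify)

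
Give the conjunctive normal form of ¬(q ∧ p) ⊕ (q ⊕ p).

(¬q ∨ ¬p) ∧ (q ∨ ¬p) ∧ (p ∨ ¬q)

¬(q ∧ p) ⊕ (q ⊕ p)
= (¬(q ∧ p) ∨ (q ⊕ p)) ∧ ¬(¬(q ∧ p) ∧ (q ⊕ p))   (expand ⊕)
= (¬(q ∧ p) ∨ ((q ∨ p) ∧ ¬(q ∧ p))) ∧ ¬(¬(q ∧ p) ∧ (q ⊕ p))   (expand ⊕)
= (¬(q ∧ p) ∨ ((q ∨ p) ∧ ¬(q ∧ p))) ∧ ¬(¬(q ∧ p) ∧ (q ∨ p) ∧ ¬(q ∧ p))   (expand ⊕)
= (¬q ∨ ¬p ∨ ((q ∨ p) ∧ ¬(q ∧ p))) ∧ ¬(¬(q ∧ p) ∧ (q ∨ p) ∧ ¬(q ∧ p))   (De Morgan)
= (¬q ∨ ¬p ∨ ((q ∨ p) ∧ (¬q ∨ ¬p))) ∧ ¬(¬(q ∧ p) ∧ (q ∨ p) ∧ ¬(q ∧ p))   (De Morgan)
= (¬q ∨ ¬p ∨ ((q ∨ p) ∧ (¬q ∨ ¬p))) ∧ (¬¬(q ∧ p) ∨ ¬(q ∨ p) ∨ ¬¬(q ∧ p))   (De Morgan)
= (¬q ∨ ¬p ∨ ((q ∨ p) ∧ (¬q ∨ ¬p))) ∧ ((q ∧ p) ∨ ¬(q ∨ p) ∨ ¬¬(q ∧ p))   (double negation)
= (¬q ∨ ¬p ∨ ((q ∨ p) ∧ (¬q ∨ ¬p))) ∧ ((q ∧ p) ∨ (¬q ∧ ¬p) ∨ ¬¬(q ∧ p))   (De Morgan)
= (¬q ∨ ¬p ∨ ((q ∨ p) ∧ (¬q ∨ ¬p))) ∧ ((q ∧ p) ∨ (¬q ∧ ¬p) ∨ (q ∧ p))   (double negation)
= (¬q ∨ ¬p ∨ q ∨ p) ∧ (¬q ∨ ¬p ∨ ¬q ∨ ¬p) ∧ (q ∨ ¬q ∨ q) ∧ (q ∨ ¬q ∨ p) ∧ (q ∨ ¬p ∨ q) ∧ (q ∨ ¬p ∨ p) ∧ (p ∨ ¬q ∨ q) ∧ (p ∨ ¬q ∨ p) ∧ (p ∨ ¬p ∨ q) ∧ (p ∨ ¬p ∨ p)   (distribute ∨ over ∧)
= (¬q ∨ ¬p) ∧ (q ∨ ¬p) ∧ (p ∨ ¬q)   (simplify)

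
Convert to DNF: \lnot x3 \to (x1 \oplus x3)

\lnot x3 \to (x1 \oplus x3)
≡ \lnot \lnot x3 \lor (x1 \oplus x3)   — eliminate \to
≡ \lnot \lnot x3 \lor (x1 \land \lnot x3) \lor (\lnot x1 \land x3)   — expand \oplus
≡ x3 \lor (x1 \land \lnot x3) \lor (\lnot x1 \land x3)   — double negation
≡ x3 \lor (x1 \land \lnot x3)   — simplify

x3 \lor (x1 \land \lnot x3)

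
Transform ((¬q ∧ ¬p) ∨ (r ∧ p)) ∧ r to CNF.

(¬q ∨ p) ∧ r

((¬q ∧ ¬p) ∨ (r ∧ p)) ∧ r
≡ (¬q ∨ r) ∧ (¬q ∨ p) ∧ (¬p ∨ r) ∧ (¬p ∨ p) ∧ r   (distribute ∨ over ∧)
≡ (¬q ∨ p) ∧ r   (simplify)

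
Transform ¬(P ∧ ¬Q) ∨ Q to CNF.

¬(P ∧ ¬Q) ∨ Q
⇔ ¬P ∨ ¬¬Q ∨ Q   [De Morgan]
⇔ ¬P ∨ Q ∨ Q   [double negation]
⇔ ¬P ∨ Q   [simplify]

¬P ∨ Q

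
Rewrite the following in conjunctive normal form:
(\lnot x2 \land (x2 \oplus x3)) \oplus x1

(\lnot x2 \land (x2 \oplus x3)) \oplus x1
≡ ((\lnot x2 \land (x2 \oplus x3)) \lor x1) \land \lnot (\lnot x2 \land (x2 \oplus x3) \land x1)   [expand \oplus]
≡ ((\lnot x2 \land (x2 \lor x3) \land \lnot (x2 \land x3)) \lor x1) \land \lnot (\lnot x2 \land (x2 \oplus x3) \land x1)   [expand \oplus]
≡ ((\lnot x2 \land (x2 \lor x3) \land \lnot (x2 \land x3)) \lor x1) \land \lnot (\lnot x2 \land (x2 \lor x3) \land \lnot (x2 \land x3) \land x1)   [expand \oplus]
≡ ((\lnot x2 \land (x2 \lor x3) \land (\lnot x2 \lor \lnot x3)) \lor x1) \land \lnot (\lnot x2 \land (x2 \lor x3) \land \lnot (x2 \land x3) \land x1)   [De Morgan]
≡ ((\lnot x2 \land (x2 \lor x3) \land (\lnot x2 \lor \lnot x3)) \lor x1) \land (\lnot \lnot x2 \lor \lnot (x2 \lor x3) \lor \lnot \lnot (x2 \land x3) \lor \lnot x1)   [De Morgan]
≡ ((\lnot x2 \land (x2 \lor x3) \land (\lnot x2 \lor \lnot x3)) \lor x1) \land (x2 \lor \lnot (x2 \lor x3) \lor \lnot \lnot (x2 \land x3) \lor \lnot x1)   [double negation]
≡ ((\lnot x2 \land (x2 \lor x3) \land (\lnot x2 \lor \lnot x3)) \lor x1) \land (x2 \lor (\lnot x2 \land \lnot x3) \lor \lnot \lnot (x2 \land x3) \lor \lnot x1)   [De Morgan]
≡ ((\lnot x2 \land (x2 \lor x3) \land (\lnot x2 \lor \lnot x3)) \lor x1) \land (x2 \lor (\lnot x2 \land \lnot x3) \lor (x2 \land x3) \lor \lnot x1)   [double negation]
≡ (\lnot x2 \lor x1) \land (x2 \lor x3 \lor x1) \land (\lnot x2 \lor \lnot x3 \lor x1) \land (x2 \lor \lnot x2 \lor x2 \lor \lnot x1) \land (x2 \lor \lnot x2 \lor x3 \lor \lnot x1) \land (x2 \lor \lnot x3 \lor x2 \lor \lnot x1) \land (x2 \lor \lnot x3 \lor x3 \lor \lnot x1)   [distribute \lor over \land]
≡ (\lnot x2 \lor x1) \land (x2 \lor x3 \lor x1) \land (x2 \lor \lnot x3 \lor \lnot x1)   [simplify]

(\lnot x2 \lor x1) \land (x2 \lor x3 \lor x1) \land (x2 \lor \lnot x3 \lor \lnot x1)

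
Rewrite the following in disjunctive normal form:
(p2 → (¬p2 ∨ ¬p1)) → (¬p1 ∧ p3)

(p2 → (¬p2 ∨ ¬p1)) → (¬p1 ∧ p3)
⇔ ¬(p2 → (¬p2 ∨ ¬p1)) ∨ (¬p1 ∧ p3)
⇔ ¬(¬p2 ∨ ¬p2 ∨ ¬p1) ∨ (¬p1 ∧ p3)
⇔ (¬¬p2 ∧ ¬¬p2 ∧ ¬¬p1) ∨ (¬p1 ∧ p3)
⇔ (p2 ∧ ¬¬p2 ∧ ¬¬p1) ∨ (¬p1 ∧ p3)
⇔ (p2 ∧ p2 ∧ ¬¬p1) ∨ (¬p1 ∧ p3)
⇔ (p2 ∧ p2 ∧ p1) ∨ (¬p1 ∧ p3)
⇔ (p2 ∧ p1) ∨ (¬p1 ∧ p3)

(p2 ∧ p1) ∨ (¬p1 ∧ p3)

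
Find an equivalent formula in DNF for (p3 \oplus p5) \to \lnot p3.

(p5 \land p3) \lor \lnot p3

(p3 \oplus p5) \to \lnot p3
⇔ \lnot (p3 \oplus p5) \lor \lnot p3   [eliminate \to]
⇔ \lnot ((p3 \land \lnot p5) \lor (\lnot p3 \land p5)) \lor \lnot p3   [expand \oplus]
⇔ (\lnot (p3 \land \lnot p5) \land \lnot (\lnot p3 \land p5)) \lor \lnot p3   [De Morgan]
⇔ ((\lnot p3 \lor \lnot \lnot p5) \land \lnot (\lnot p3 \land p5)) \lor \lnot p3   [De Morgan]
⇔ ((\lnot p3 \lor p5) \land \lnot (\lnot p3 \land p5)) \lor \lnot p3   [double negation]
⇔ ((\lnot p3 \lor p5) \land (\lnot \lnot p3 \lor \lnot p5)) \lor \lnot p3   [De Morgan]
⇔ ((\lnot p3 \lor p5) \land (p3 \lor \lnot p5)) \lor \lnot p3   [double negation]
⇔ (\lnot p3 \land p3) \lor (\lnot p3 \land \lnot p5) \lor (p5 \land p3) \lor (p5 \land \lnot p5) \lor \lnot p3   [distribute \land over \lor]
⇔ (p5 \land p3) \lor \lnot p3   [simplify]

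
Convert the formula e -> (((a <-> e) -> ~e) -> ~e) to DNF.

e -> (((a <-> e) -> ~e) -> ~e)
≡ ~e | (((a <-> e) -> ~e) -> ~e)   (eliminate ->)
≡ ~e | ~((a <-> e) -> ~e) | ~e   (eliminate ->)
≡ ~e | ~(~(a <-> e) | ~e) | ~e   (eliminate ->)
≡ ~e | ~(~((a -> e) & (e -> a)) | ~e) | ~e   (eliminate <->)
≡ ~e | ~(~((~a | e) & (e -> a)) | ~e) | ~e   (eliminate ->)
≡ ~e | ~(~((~a | e) & (~e | a)) | ~e) | ~e   (eliminate ->)
≡ ~e | (~~((~a | e) & (~e | a)) & ~~e) | ~e   (De Morgan)
≡ ~e | ((~a | e) & (~e | a) & ~~e) | ~e   (double negation)
≡ ~e | ((~a | e) & (~e | a) & e) | ~e   (double negation)
≡ ~e | (~a & ~e & e) | (~a & a & e) | (e & ~e & e) | (e & a & e) | ~e   (distribute & over |)
≡ ~e | (e & a)   (simplify)

~e | (e & a)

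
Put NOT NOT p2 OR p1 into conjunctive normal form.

p2 OR p1

NOT NOT p2 OR p1
⇔ p2 OR p1   [double negation]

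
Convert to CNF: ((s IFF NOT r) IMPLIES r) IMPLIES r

((s IFF NOT r) IMPLIES r) IMPLIES r
≡ NOT ((s IFF NOT r) IMPLIES r) OR r   — eliminate IMPLIES
≡ NOT (NOT (s IFF NOT r) OR r) OR r   — eliminate IMPLIES
≡ NOT (NOT ((s IMPLIES NOT r) AND (NOT r IMPLIES s)) OR r) OR r   — eliminate IFF
≡ NOT (NOT ((NOT s OR NOT r) AND (NOT r IMPLIES s)) OR r) OR r   — eliminate IMPLIES
≡ NOT (NOT ((NOT s OR NOT r) AND (NOT NOT r OR s)) OR r) OR r   — eliminate IMPLIES
≡ (NOT NOT ((NOT s OR NOT r) AND (NOT NOT r OR s)) AND NOT r) OR r   — De Morgan
≡ ((NOT s OR NOT r) AND (NOT NOT r OR s) AND NOT r) OR r   — double negation
≡ ((NOT s OR NOT r) AND (r OR s) AND NOT r) OR r   — double negation
≡ (NOT s OR NOT r OR r) AND (r OR s OR r) AND (NOT r OR r)   — distribute OR over AND
≡ r OR s   — simplify

r OR s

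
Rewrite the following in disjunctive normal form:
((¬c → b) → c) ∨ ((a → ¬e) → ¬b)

c ∨ (a ∧ e) ∨ ¬b

((¬c → b) → c) ∨ ((a → ¬e) → ¬b)
= ¬(¬c → b) ∨ c ∨ ((a → ¬e) → ¬b)   [eliminate →]
= ¬(¬¬c ∨ b) ∨ c ∨ ((a → ¬e) → ¬b)   [eliminate →]
= ¬(¬¬c ∨ b) ∨ c ∨ ¬(a → ¬e) ∨ ¬b   [eliminate →]
= ¬(¬¬c ∨ b) ∨ c ∨ ¬(¬a ∨ ¬e) ∨ ¬b   [eliminate →]
= (¬¬¬c ∧ ¬b) ∨ c ∨ ¬(¬a ∨ ¬e) ∨ ¬b   [De Morgan]
= (¬c ∧ ¬b) ∨ c ∨ ¬(¬a ∨ ¬e) ∨ ¬b   [double negation]
= (¬c ∧ ¬b) ∨ c ∨ (¬¬a ∧ ¬¬e) ∨ ¬b   [De Morgan]
= (¬c ∧ ¬b) ∨ c ∨ (a ∧ ¬¬e) ∨ ¬b   [double negation]
= (¬c ∧ ¬b) ∨ c ∨ (a ∧ e) ∨ ¬b   [double negation]
= c ∨ (a ∧ e) ∨ ¬b   [simplify]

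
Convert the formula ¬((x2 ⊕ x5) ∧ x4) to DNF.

(¬x2 ∧ ¬x5) ∨ (x5 ∧ x2) ∨ ¬x4

¬((x2 ⊕ x5) ∧ x4)
≡ ¬(((x2 ∧ ¬x5) ∨ (¬x2 ∧ x5)) ∧ x4)   — expand ⊕
≡ ¬((x2 ∧ ¬x5) ∨ (¬x2 ∧ x5)) ∨ ¬x4   — De Morgan
≡ (¬(x2 ∧ ¬x5) ∧ ¬(¬x2 ∧ x5)) ∨ ¬x4   — De Morgan
≡ ((¬x2 ∨ ¬¬x5) ∧ ¬(¬x2 ∧ x5)) ∨ ¬x4   — De Morgan
≡ ((¬x2 ∨ x5) ∧ ¬(¬x2 ∧ x5)) ∨ ¬x4   — double negation
≡ ((¬x2 ∨ x5) ∧ (¬¬x2 ∨ ¬x5)) ∨ ¬x4   — De Morgan
≡ ((¬x2 ∨ x5) ∧ (x2 ∨ ¬x5)) ∨ ¬x4   — double negation
≡ (¬x2 ∧ x2) ∨ (¬x2 ∧ ¬x5) ∨ (x5 ∧ x2) ∨ (x5 ∧ ¬x5) ∨ ¬x4   — distribute ∧ over ∨
≡ (¬x2 ∧ ¬x5) ∨ (x5 ∧ x2) ∨ ¬x4   — simplify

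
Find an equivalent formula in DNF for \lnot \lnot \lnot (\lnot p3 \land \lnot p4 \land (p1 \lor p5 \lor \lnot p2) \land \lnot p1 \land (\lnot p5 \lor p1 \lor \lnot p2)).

\lnot \lnot \lnot (\lnot p3 \land \lnot p4 \land (p1 \lor p5 \lor \lnot p2) \land \lnot p1 \land (\lnot p5 \lor p1 \lor \lnot p2))
⇔ \lnot (\lnot p3 \land \lnot p4 \land (p1 \lor p5 \lor \lnot p2) \land \lnot p1 \land (\lnot p5 \lor p1 \lor \lnot p2))   [double negation]
⇔ \lnot \lnot p3 \lor \lnot \lnot p4 \lor \lnot (p1 \lor p5 \lor \lnot p2) \lor \lnot \lnot p1 \lor \lnot (\lnot p5 \lor p1 \lor \lnot p2)   [De Morgan]
⇔ p3 \lor \lnot \lnot p4 \lor \lnot (p1 \lor p5 \lor \lnot p2) \lor \lnot \lnot p1 \lor \lnot (\lnot p5 \lor p1 \lor \lnot p2)   [double negation]
⇔ p3 \lor p4 \lor \lnot (p1 \lor p5 \lor \lnot p2) \lor \lnot \lnot p1 \lor \lnot (\lnot p5 \lor p1 \lor \lnot p2)   [double negation]
⇔ p3 \lor p4 \lor \lnot p1 \land \lnot p5 \land \lnot \lnot p2 \lor \lnot \lnot p1 \lor \lnot (\lnot p5 \lor p1 \lor \lnot p2)   [De Morgan]
⇔ p3 \lor p4 \lor \lnot p1 \land \lnot p5 \land p2 \lor \lnot \lnot p1 \lor \lnot (\lnot p5 \lor p1 \lor \lnot p2)   [double negation]
⇔ p3 \lor p4 \lor \lnot p1 \land \lnot p5 \land p2 \lor p1 \lor \lnot (\lnot p5 \lor p1 \lor \lnot p2)   [double negation]
⇔ p3 \lor p4 \lor \lnot p1 \land \lnot p5 \land p2 \lor p1 \lor \lnot \lnot p5 \land \lnot p1 \land \lnot \lnot p2   [De Morgan]
⇔ p3 \lor p4 \lor \lnot p1 \land \lnot p5 \land p2 \lor p1 \lor p5 \land \lnot p1 \land \lnot \lnot p2   [double negation]
⇔ p3 \lor p4 \lor \lnot p1 \land \lnot p5 \land p2 \lor p1 \lor p5 \land \lnot p1 \land p2   [double negation]

p3 \lor p4 \lor \lnot p1 \land \lnot p5 \land p2 \lor p1 \lor p5 \land \lnot p1 \land p2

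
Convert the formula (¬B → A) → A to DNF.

(¬B ∧ ¬A) ∨ A

(¬B → A) → A
= ¬(¬B → A) ∨ A   [eliminate →]
= ¬(¬¬B ∨ A) ∨ A   [eliminate →]
= (¬¬¬B ∧ ¬A) ∨ A   [De Morgan]
= (¬B ∧ ¬A) ∨ A   [double negation]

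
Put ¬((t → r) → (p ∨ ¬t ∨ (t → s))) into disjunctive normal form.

r ∧ ¬p ∧ t ∧ ¬s

¬((t → r) → (p ∨ ¬t ∨ (t → s)))
⇔ ¬(¬(t → r) ∨ p ∨ ¬t ∨ (t → s))   [eliminate →]
⇔ ¬(¬(¬t ∨ r) ∨ p ∨ ¬t ∨ (t → s))   [eliminate →]
⇔ ¬(¬(¬t ∨ r) ∨ p ∨ ¬t ∨ ¬t ∨ s)   [eliminate →]
⇔ ¬¬(¬t ∨ r) ∧ ¬p ∧ ¬¬t ∧ ¬¬t ∧ ¬s   [De Morgan]
⇔ (¬t ∨ r) ∧ ¬p ∧ ¬¬t ∧ ¬¬t ∧ ¬s   [double negation]
⇔ (¬t ∨ r) ∧ ¬p ∧ t ∧ ¬¬t ∧ ¬s   [double negation]
⇔ (¬t ∨ r) ∧ ¬p ∧ t ∧ t ∧ ¬s   [double negation]
⇔ (¬t ∧ ¬p ∧ t ∧ t ∧ ¬s) ∨ (r ∧ ¬p ∧ t ∧ t ∧ ¬s)   [distribute ∧ over ∨]
⇔ r ∧ ¬p ∧ t ∧ ¬s   [simplify]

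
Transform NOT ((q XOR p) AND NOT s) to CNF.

NOT ((q XOR p) AND NOT s)
= NOT ((q OR p) AND NOT (q AND p) AND NOT s)   — expand XOR
= NOT (q OR p) OR NOT NOT (q AND p) OR NOT NOT s   — De Morgan
= (NOT q AND NOT p) OR NOT NOT (q AND p) OR NOT NOT s   — De Morgan
= (NOT q AND NOT p) OR (q AND p) OR NOT NOT s   — double negation
= (NOT q AND NOT p) OR (q AND p) OR s   — double negation
= (NOT q OR q OR s) AND (NOT q OR p OR s) AND (NOT p OR q OR s) AND (NOT p OR p OR s)   — distribute OR over AND
= (NOT q OR p OR s) AND (NOT p OR q OR s)   — simplify

(NOT q OR p OR s) AND (NOT p OR q OR s)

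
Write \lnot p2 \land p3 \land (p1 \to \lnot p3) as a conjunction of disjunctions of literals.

\lnot p2 \land p3 \land (\lnot p1 \lor \lnot p3)

\lnot p2 \land p3 \land (p1 \to \lnot p3)
≡ \lnot p2 \land p3 \land (\lnot p1 \lor \lnot p3)   [eliminate \to]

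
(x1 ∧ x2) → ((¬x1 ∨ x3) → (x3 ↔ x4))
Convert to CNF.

(x1 ∧ x2) → ((¬x1 ∨ x3) → (x3 ↔ x4))
≡ ¬(x1 ∧ x2) ∨ ((¬x1 ∨ x3) → (x3 ↔ x4))   [eliminate →]
≡ ¬(x1 ∧ x2) ∨ ¬(¬x1 ∨ x3) ∨ (x3 ↔ x4)   [eliminate →]
≡ ¬(x1 ∧ x2) ∨ ¬(¬x1 ∨ x3) ∨ ((x3 → x4) ∧ (x4 → x3))   [eliminate ↔]
≡ ¬(x1 ∧ x2) ∨ ¬(¬x1 ∨ x3) ∨ ((¬x3 ∨ x4) ∧ (x4 → x3))   [eliminate →]
≡ ¬(x1 ∧ x2) ∨ ¬(¬x1 ∨ x3) ∨ ((¬x3 ∨ x4) ∧ (¬x4 ∨ x3))   [eliminate →]
≡ ¬x1 ∨ ¬x2 ∨ ¬(¬x1 ∨ x3) ∨ ((¬x3 ∨ x4) ∧ (¬x4 ∨ x3))   [De Morgan]
≡ ¬x1 ∨ ¬x2 ∨ (¬¬x1 ∧ ¬x3) ∨ ((¬x3 ∨ x4) ∧ (¬x4 ∨ x3))   [De Morgan]
≡ ¬x1 ∨ ¬x2 ∨ (x1 ∧ ¬x3) ∨ ((¬x3 ∨ x4) ∧ (¬x4 ∨ x3))   [double negation]
≡ (¬x1 ∨ ¬x2 ∨ x1 ∨ ¬x3 ∨ x4) ∧ (¬x1 ∨ ¬x2 ∨ x1 ∨ ¬x4 ∨ x3) ∧ (¬x1 ∨ ¬x2 ∨ ¬x3 ∨ ¬x3 ∨ x4) ∧ (¬x1 ∨ ¬x2 ∨ ¬x3 ∨ ¬x4 ∨ x3)   [distribute ∨ over ∧]
≡ ¬x1 ∨ ¬x2 ∨ ¬x3 ∨ x4   [simplify]

¬x1 ∨ ¬x2 ∨ ¬x3 ∨ x4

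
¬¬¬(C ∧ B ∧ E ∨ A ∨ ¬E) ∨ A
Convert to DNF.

¬¬¬(C ∧ B ∧ E ∨ A ∨ ¬E) ∨ A
= ¬(C ∧ B ∧ E ∨ A ∨ ¬E) ∨ A   — double negation
= ¬(C ∧ B ∧ E) ∧ ¬A ∧ ¬¬E ∨ A   — De Morgan
= (¬C ∨ ¬B ∨ ¬E) ∧ ¬A ∧ ¬¬E ∨ A   — De Morgan
= (¬C ∨ ¬B ∨ ¬E) ∧ ¬A ∧ E ∨ A   — double negation
= ¬C ∧ ¬A ∧ E ∨ ¬B ∧ ¬A ∧ E ∨ ¬E ∧ ¬A ∧ E ∨ A   — distribute ∧ over ∨
= ¬C ∧ ¬A ∧ E ∨ ¬B ∧ ¬A ∧ E ∨ A   — simplify

¬C ∧ ¬A ∧ E ∨ ¬B ∧ ¬A ∧ E ∨ A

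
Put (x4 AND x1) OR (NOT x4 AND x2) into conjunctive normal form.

(x4 OR x2) AND (x1 OR NOT x4) AND (x1 OR x2)

(x4 AND x1) OR (NOT x4 AND x2)
= (x4 OR NOT x4) AND (x4 OR x2) AND (x1 OR NOT x4) AND (x1 OR x2)   — distribute OR over AND
= (x4 OR x2) AND (x1 OR NOT x4) AND (x1 OR x2)   — simplify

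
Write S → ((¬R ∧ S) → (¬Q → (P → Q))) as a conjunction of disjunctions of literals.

¬S ∨ R ∨ Q ∨ ¬P

S → ((¬R ∧ S) → (¬Q → (P → Q)))
= ¬S ∨ ((¬R ∧ S) → (¬Q → (P → Q)))   [eliminate →]
= ¬S ∨ ¬(¬R ∧ S) ∨ (¬Q → (P → Q))   [eliminate →]
= ¬S ∨ ¬(¬R ∧ S) ∨ ¬¬Q ∨ (P → Q)   [eliminate →]
= ¬S ∨ ¬(¬R ∧ S) ∨ ¬¬Q ∨ ¬P ∨ Q   [eliminate →]
= ¬S ∨ ¬¬R ∨ ¬S ∨ ¬¬Q ∨ ¬P ∨ Q   [De Morgan]
= ¬S ∨ R ∨ ¬S ∨ ¬¬Q ∨ ¬P ∨ Q   [double negation]
= ¬S ∨ R ∨ ¬S ∨ Q ∨ ¬P ∨ Q   [double negation]
= ¬S ∨ R ∨ Q ∨ ¬P   [simplify]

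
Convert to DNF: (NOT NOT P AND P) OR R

(NOT NOT P AND P) OR R
≡ (P AND P) OR R   [double negation]
≡ P OR R   [simplify]

P OR R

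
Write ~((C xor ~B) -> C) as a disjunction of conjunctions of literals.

~C & ~B

~((C xor ~B) -> C)
≡ ~(~(C xor ~B) | C)   [eliminate ->]
≡ ~(~((C & ~~B) | (~C & ~B)) | C)   [expand xor]
≡ ~~((C & ~~B) | (~C & ~B)) & ~C   [De Morgan]
≡ ((C & ~~B) | (~C & ~B)) & ~C   [double negation]
≡ ((C & B) | (~C & ~B)) & ~C   [double negation]
≡ (C & B & ~C) | (~C & ~B & ~C)   [distribute & over |]
≡ ~C & ~B   [simplify]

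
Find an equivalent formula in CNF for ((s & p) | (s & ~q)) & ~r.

s & (p | ~q) & ~r

((s & p) | (s & ~q)) & ~r
⇔ (s | s) & (s | ~q) & (p | s) & (p | ~q) & ~r   [distribute | over &]
⇔ s & (p | ~q) & ~r   [simplify]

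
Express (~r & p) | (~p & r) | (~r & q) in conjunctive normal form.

(~r | ~p) & (p | r | q)

(~r & p) | (~p & r) | (~r & q)
= (~r | ~p | ~r) & (~r | ~p | q) & (~r | r | ~r) & (~r | r | q) & (p | ~p | ~r) & (p | ~p | q) & (p | r | ~r) & (p | r | q)
= (~r | ~p) & (p | r | q)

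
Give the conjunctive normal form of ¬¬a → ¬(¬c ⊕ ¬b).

¬¬a → ¬(¬c ⊕ ¬b)
⇔ ¬¬¬a ∨ ¬(¬c ⊕ ¬b)   [eliminate →]
⇔ ¬¬¬a ∨ ¬((¬c ∨ ¬b) ∧ ¬(¬c ∧ ¬b))   [expand ⊕]
⇔ ¬a ∨ ¬((¬c ∨ ¬b) ∧ ¬(¬c ∧ ¬b))   [double negation]
⇔ ¬a ∨ ¬(¬c ∨ ¬b) ∨ ¬¬(¬c ∧ ¬b)   [De Morgan]
⇔ ¬a ∨ ¬¬c ∧ ¬¬b ∨ ¬¬(¬c ∧ ¬b)   [De Morgan]
⇔ ¬a ∨ c ∧ ¬¬b ∨ ¬¬(¬c ∧ ¬b)   [double negation]
⇔ ¬a ∨ c ∧ b ∨ ¬¬(¬c ∧ ¬b)   [double negation]
⇔ ¬a ∨ c ∧ b ∨ ¬c ∧ ¬b   [double negation]
⇔ (¬a ∨ c ∨ ¬c) ∧ (¬a ∨ c ∨ ¬b) ∧ (¬a ∨ b ∨ ¬c) ∧ (¬a ∨ b ∨ ¬b)   [distribute ∨ over ∧]
⇔ (¬a ∨ c ∨ ¬b) ∧ (¬a ∨ b ∨ ¬c)   [simplify]

(¬a ∨ c ∨ ¬b) ∧ (¬a ∨ b ∨ ¬c)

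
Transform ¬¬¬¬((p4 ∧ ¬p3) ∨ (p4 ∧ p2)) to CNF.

p4 ∧ (¬p3 ∨ p2)

¬¬¬¬((p4 ∧ ¬p3) ∨ (p4 ∧ p2))
⇔ ¬¬((p4 ∧ ¬p3) ∨ (p4 ∧ p2))   [double negation]
⇔ (p4 ∧ ¬p3) ∨ (p4 ∧ p2)   [double negation]
⇔ (p4 ∨ p4) ∧ (p4 ∨ p2) ∧ (¬p3 ∨ p4) ∧ (¬p3 ∨ p2)   [distribute ∨ over ∧]
⇔ p4 ∧ (¬p3 ∨ p2)   [simplify]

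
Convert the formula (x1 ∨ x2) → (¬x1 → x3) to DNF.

(x1 ∨ x2) → (¬x1 → x3)
≡ ¬(x1 ∨ x2) ∨ (¬x1 → x3)   [eliminate →]
≡ ¬(x1 ∨ x2) ∨ ¬¬x1 ∨ x3   [eliminate →]
≡ (¬x1 ∧ ¬x2) ∨ ¬¬x1 ∨ x3   [De Morgan]
≡ (¬x1 ∧ ¬x2) ∨ x1 ∨ x3   [double negation]

(¬x1 ∧ ¬x2) ∨ x1 ∨ x3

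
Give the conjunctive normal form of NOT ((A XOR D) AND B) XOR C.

NOT ((A XOR D) AND B) XOR C
⇔ (NOT ((A XOR D) AND B) OR C) AND NOT (NOT ((A XOR D) AND B) AND C)   [expand XOR]
⇔ (NOT ((A OR D) AND NOT (A AND D) AND B) OR C) AND NOT (NOT ((A XOR D) AND B) AND C)   [expand XOR]
⇔ (NOT ((A OR D) AND NOT (A AND D) AND B) OR C) AND NOT (NOT ((A OR D) AND NOT (A AND D) AND B) AND C)   [expand XOR]
⇔ (NOT (A OR D) OR NOT NOT (A AND D) OR NOT B OR C) AND NOT (NOT ((A OR D) AND NOT (A AND D) AND B) AND C)   [De Morgan]
⇔ ((NOT A AND NOT D) OR NOT NOT (A AND D) OR NOT B OR C) AND NOT (NOT ((A OR D) AND NOT (A AND D) AND B) AND C)   [De Morgan]
⇔ ((NOT A AND NOT D) OR (A AND D) OR NOT B OR C) AND NOT (NOT ((A OR D) AND NOT (A AND D) AND B) AND C)   [double negation]
⇔ ((NOT A AND NOT D) OR (A AND D) OR NOT B OR C) AND (NOT NOT ((A OR D) AND NOT (A AND D) AND B) OR NOT C)   [De Morgan]
⇔ ((NOT A AND NOT D) OR (A AND D) OR NOT B OR C) AND (((A OR D) AND NOT (A AND D) AND B) OR NOT C)   [double negation]
⇔ ((NOT A AND NOT D) OR (A AND D) OR NOT B OR C) AND (((A OR D) AND (NOT A OR NOT D) AND B) OR NOT C)   [De Morgan]
⇔ (NOT A OR A OR NOT B OR C) AND (NOT A OR D OR NOT B OR C) AND (NOT D OR A OR NOT B OR C) AND (NOT D OR D OR NOT B OR C) AND (A OR D OR NOT C) AND (NOT A OR NOT D OR NOT C) AND (B OR NOT C)   [distribute OR over AND]
⇔ (NOT A OR D OR NOT B OR C) AND (NOT D OR A OR NOT B OR C) AND (A OR D OR NOT C) AND (NOT A OR NOT D OR NOT C) AND (B OR NOT C)   [simplify]

(NOT A OR D OR NOT B OR C) AND (NOT D OR A OR NOT B OR C) AND (A OR D OR NOT C) AND (NOT A OR NOT D OR NOT C) AND (B OR NOT C)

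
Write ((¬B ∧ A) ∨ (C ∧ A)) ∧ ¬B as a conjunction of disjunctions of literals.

A ∧ ¬B

((¬B ∧ A) ∨ (C ∧ A)) ∧ ¬B
⇔ (¬B ∨ C) ∧ (¬B ∨ A) ∧ (A ∨ C) ∧ (A ∨ A) ∧ ¬B   [distribute ∨ over ∧]
⇔ A ∧ ¬B   [simplify]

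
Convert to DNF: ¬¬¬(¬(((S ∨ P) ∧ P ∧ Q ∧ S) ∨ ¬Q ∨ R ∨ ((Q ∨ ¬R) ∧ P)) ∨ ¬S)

(S ∧ P ∧ Q) ∨ (¬Q ∧ S) ∨ (R ∧ S) ∨ (¬R ∧ P ∧ S)

¬¬¬(¬(((S ∨ P) ∧ P ∧ Q ∧ S) ∨ ¬Q ∨ R ∨ ((Q ∨ ¬R) ∧ P)) ∨ ¬S)
≡ ¬(¬(((S ∨ P) ∧ P ∧ Q ∧ S) ∨ ¬Q ∨ R ∨ ((Q ∨ ¬R) ∧ P)) ∨ ¬S)   (double negation)
≡ ¬¬(((S ∨ P) ∧ P ∧ Q ∧ S) ∨ ¬Q ∨ R ∨ ((Q ∨ ¬R) ∧ P)) ∧ ¬¬S   (De Morgan)
≡ (((S ∨ P) ∧ P ∧ Q ∧ S) ∨ ¬Q ∨ R ∨ ((Q ∨ ¬R) ∧ P)) ∧ ¬¬S   (double negation)
≡ (((S ∨ P) ∧ P ∧ Q ∧ S) ∨ ¬Q ∨ R ∨ ((Q ∨ ¬R) ∧ P)) ∧ S   (double negation)
≡ (S ∧ P ∧ Q ∧ S ∧ S) ∨ (P ∧ P ∧ Q ∧ S ∧ S) ∨ (¬Q ∧ S) ∨ (R ∧ S) ∨ (Q ∧ P ∧ S) ∨ (¬R ∧ P ∧ S)   (distribute ∧ over ∨)
≡ (S ∧ P ∧ Q) ∨ (¬Q ∧ S) ∨ (R ∧ S) ∨ (¬R ∧ P ∧ S)   (simplify)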